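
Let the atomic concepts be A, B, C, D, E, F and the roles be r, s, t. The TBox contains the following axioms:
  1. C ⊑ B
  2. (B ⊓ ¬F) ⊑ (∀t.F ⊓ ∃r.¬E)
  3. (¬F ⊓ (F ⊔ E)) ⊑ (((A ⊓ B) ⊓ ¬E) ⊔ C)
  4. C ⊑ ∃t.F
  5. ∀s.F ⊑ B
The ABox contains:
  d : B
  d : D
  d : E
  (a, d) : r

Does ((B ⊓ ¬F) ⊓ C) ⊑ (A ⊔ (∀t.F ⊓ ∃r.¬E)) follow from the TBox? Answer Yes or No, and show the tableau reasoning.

Yes

1. ((B ⊓ ¬F) ⊓ C) ⊑ (A ⊔ (∀t.F ⊓ ∃r.¬E))  ⇔  (((B ⊓ ¬F) ⊓ C) ⊓ (¬A ⊓ (∃t.¬F ⊔ ∀r.E))) unsat w.r.t. T
   all branches close; clash {E, ¬E} at an ∃-successor
2. Hence ((B ⊓ ¬F) ⊓ C) ⊑ (A ⊔ (∀t.F ⊓ ∃r.¬E)): entailed.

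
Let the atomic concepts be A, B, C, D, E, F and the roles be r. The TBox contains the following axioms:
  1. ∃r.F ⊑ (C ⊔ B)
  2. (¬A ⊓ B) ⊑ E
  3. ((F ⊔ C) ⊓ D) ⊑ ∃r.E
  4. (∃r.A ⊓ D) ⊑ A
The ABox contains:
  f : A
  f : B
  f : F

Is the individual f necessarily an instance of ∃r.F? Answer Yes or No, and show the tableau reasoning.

No

1. f : ∃r.F?  L(f) = {A, B, F} ∪ {∀r.¬F}
   open: L(f) ⊇ {A, B, F, ¬D, ∀r.¬F} — f ∉ ∃r.F possible
2. Hence f : ∃r.F: not entailed.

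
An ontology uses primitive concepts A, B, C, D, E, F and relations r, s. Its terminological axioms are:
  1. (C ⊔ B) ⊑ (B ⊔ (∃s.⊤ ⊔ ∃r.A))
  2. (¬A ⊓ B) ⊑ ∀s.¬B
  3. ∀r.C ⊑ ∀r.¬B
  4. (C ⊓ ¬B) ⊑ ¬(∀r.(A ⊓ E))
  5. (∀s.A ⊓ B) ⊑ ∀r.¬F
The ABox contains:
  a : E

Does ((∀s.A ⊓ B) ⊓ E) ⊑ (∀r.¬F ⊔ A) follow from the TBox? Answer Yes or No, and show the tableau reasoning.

Yes

1. ((∀s.A ⊓ B) ⊓ E) ⊑ (∀r.¬F ⊔ A)  ⇔  (((∀s.A ⊓ B) ⊓ E) ⊓ (∃r.F ⊓ ¬A)) unsat w.r.t. T
   all branches close; clash {F, ¬F} at an ∃-successor
2. Hence ((∀s.A ⊓ B) ⊓ E) ⊑ (∀r.¬F ⊔ A): entailed.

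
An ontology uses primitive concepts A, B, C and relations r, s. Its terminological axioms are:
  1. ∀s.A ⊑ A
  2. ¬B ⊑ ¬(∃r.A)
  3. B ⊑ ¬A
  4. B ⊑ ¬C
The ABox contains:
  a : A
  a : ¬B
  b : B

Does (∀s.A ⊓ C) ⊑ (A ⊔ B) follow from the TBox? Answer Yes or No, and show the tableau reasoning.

Yes

1. (∀s.A ⊓ C) ⊑ (A ⊔ B)  ⇔  ((∀s.A ⊓ C) ⊓ (¬A ⊓ ¬B)) unsat w.r.t. T
   all branches close; clash {A, ¬A} at x₀
2. Hence (∀s.A ⊓ C) ⊑ (A ⊔ B): entailed.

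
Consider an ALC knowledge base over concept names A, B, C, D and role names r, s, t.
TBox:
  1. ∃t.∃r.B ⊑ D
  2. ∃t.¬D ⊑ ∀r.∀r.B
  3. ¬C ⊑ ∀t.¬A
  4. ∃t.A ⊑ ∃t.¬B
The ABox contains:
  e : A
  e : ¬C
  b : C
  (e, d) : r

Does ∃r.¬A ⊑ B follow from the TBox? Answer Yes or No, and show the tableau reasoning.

1. ∃r.¬A ⊑ B  ⇔  (∃r.¬A ⊓ ¬B) unsat w.r.t. T
   open: L(x₀) ⊇ {C, ¬B, ∀t.D, ∀t.¬A, ∀t.∀r.¬B, …} (+ ∃-successors)
2. Hence ∃r.¬A ⊑ B: not entailed.

No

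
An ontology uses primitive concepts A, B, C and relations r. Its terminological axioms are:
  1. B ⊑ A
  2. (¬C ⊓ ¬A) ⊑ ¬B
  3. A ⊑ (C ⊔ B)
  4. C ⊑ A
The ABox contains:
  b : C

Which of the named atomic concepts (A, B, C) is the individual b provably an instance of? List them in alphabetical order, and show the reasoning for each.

{A, C}

1. b : A?  L(b) = {C} ∪ {¬A}
   clash {A, ¬A} at b — b ∈ A
2. b : B?  L(b) = {C} ∪ {¬B}
   apply at b: C⊑A
   open: L(b) ⊇ {A, C, ¬B} — b ∉ B possible
3. b : C?  L(b) = {C} ∪ {¬C}
   clash {C, ¬C} at b — b ∈ C
4. Entailed for b: {A, C}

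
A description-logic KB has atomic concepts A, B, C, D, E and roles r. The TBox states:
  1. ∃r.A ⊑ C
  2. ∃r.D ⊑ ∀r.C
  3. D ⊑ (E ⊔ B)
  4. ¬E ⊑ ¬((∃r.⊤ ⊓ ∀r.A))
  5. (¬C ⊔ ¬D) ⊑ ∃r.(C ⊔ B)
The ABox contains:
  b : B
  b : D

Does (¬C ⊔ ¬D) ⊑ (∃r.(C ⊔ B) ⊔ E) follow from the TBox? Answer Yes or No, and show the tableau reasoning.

1. (¬C ⊔ ¬D) ⊑ (∃r.(C ⊔ B) ⊔ E)  ⇔  ((¬C ⊔ ¬D) ⊓ (∀r.(¬C ⊓ ¬B) ⊓ ¬E)) unsat w.r.t. T
   all branches close; clash {C, ¬C} at an ∃-successor
2. Hence (¬C ⊔ ¬D) ⊑ (∃r.(C ⊔ B) ⊔ E): entailed.

Yes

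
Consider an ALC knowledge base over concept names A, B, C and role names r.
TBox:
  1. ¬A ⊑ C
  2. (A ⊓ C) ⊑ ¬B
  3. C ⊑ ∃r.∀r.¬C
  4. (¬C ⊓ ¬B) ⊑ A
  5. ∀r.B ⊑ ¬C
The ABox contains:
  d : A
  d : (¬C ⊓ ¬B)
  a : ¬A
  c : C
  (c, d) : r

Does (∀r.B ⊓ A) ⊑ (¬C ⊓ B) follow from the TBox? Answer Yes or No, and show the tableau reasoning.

No

1. (∀r.B ⊓ A) ⊑ (¬C ⊓ B)  ⇔  ((∀r.B ⊓ A) ⊓ (C ⊔ ¬B)) unsat w.r.t. T
   apply at x₀: ∀r.B⊑¬C
   open: L(x₀) ⊇ {A, ¬B, ¬C, ∀r.B}
2. Hence (∀r.B ⊓ A) ⊑ (¬C ⊓ B): not entailed.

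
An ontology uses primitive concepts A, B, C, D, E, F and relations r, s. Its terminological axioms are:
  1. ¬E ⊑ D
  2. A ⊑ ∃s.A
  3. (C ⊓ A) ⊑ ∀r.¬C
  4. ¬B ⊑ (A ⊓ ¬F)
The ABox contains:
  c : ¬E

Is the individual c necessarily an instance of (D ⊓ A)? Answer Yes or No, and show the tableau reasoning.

1. c : (D ⊓ A)?  L(c) = {¬E} ∪ {(¬D ⊔ ¬A)}
   apply at c: ¬E⊑D
   open: L(c) ⊇ {B, D, ¬A, ¬E} — c ∉ (D ⊓ A) possible
2. Hence c : (D ⊓ A): not entailed.

No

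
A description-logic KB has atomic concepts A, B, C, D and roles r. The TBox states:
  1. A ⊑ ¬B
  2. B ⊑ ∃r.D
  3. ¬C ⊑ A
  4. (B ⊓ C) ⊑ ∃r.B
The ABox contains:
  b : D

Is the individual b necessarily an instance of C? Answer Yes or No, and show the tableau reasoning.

1. b : C?  L(b) = {D} ∪ {¬C}
   apply at b: ¬C⊑A
   open: L(b) ⊇ {A, D, ¬B, ¬C} — b ∉ C possible
2. Hence b : C: not entailed.

No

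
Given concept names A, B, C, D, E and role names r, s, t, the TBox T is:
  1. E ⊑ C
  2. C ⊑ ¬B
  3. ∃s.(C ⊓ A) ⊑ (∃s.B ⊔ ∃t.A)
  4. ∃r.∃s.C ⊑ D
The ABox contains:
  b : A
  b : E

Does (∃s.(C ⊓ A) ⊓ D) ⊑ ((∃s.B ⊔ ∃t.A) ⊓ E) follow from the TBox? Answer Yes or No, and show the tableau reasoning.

No

1. (∃s.(C ⊓ A) ⊓ D) ⊑ ((∃s.B ⊔ ∃t.A) ⊓ E)  ⇔  ((∃s.(C ⊓ A) ⊓ D) ⊓ ((∀s.¬B ⊓ ∀t.¬A) ⊔ ¬E)) unsat w.r.t. T
   apply at x₀: ∃s.(C ⊓ A)⊑(∃s.B ⊔ ∃t.A)
   open: L(x₀) ⊇ {D, ¬C, ¬E, ∃s.(C ⊓ A), ∃s.B} (+ ∃-successors)
2. Hence (∃s.(C ⊓ A) ⊓ D) ⊑ ((∃s.B ⊔ ∃t.A) ⊓ E): not entailed.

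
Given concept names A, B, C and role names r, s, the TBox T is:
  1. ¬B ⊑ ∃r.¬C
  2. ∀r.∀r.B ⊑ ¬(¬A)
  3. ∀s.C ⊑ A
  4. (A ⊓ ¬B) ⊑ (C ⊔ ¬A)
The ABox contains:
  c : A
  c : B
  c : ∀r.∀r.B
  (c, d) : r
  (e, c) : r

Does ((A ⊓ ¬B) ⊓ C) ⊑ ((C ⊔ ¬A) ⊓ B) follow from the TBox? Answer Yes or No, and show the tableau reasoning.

No

1. ((A ⊓ ¬B) ⊓ C) ⊑ ((C ⊔ ¬A) ⊓ B)  ⇔  (((A ⊓ ¬B) ⊓ C) ⊓ ((¬C ⊓ A) ⊔ ¬B)) unsat w.r.t. T
   apply at x₀: ¬B⊑∃r.¬C; (A ⊓ ¬B)⊑(C ⊔ ¬A)
   open: L(x₀) ⊇ {A, C, ¬B, ∃r.¬C} (+ ∃-successors)
2. Hence ((A ⊓ ¬B) ⊓ C) ⊑ ((C ⊔ ¬A) ⊓ B): not entailed.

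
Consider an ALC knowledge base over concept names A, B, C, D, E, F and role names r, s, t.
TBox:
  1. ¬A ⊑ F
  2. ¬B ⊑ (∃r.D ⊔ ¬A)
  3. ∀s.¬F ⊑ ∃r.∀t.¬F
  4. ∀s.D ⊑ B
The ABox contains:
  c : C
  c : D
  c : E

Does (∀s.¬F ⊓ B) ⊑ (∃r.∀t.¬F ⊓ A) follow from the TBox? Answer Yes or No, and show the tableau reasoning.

No

1. (∀s.¬F ⊓ B) ⊑ (∃r.∀t.¬F ⊓ A)  ⇔  ((∀s.¬F ⊓ B) ⊓ (∀r.∃t.F ⊔ ¬A)) unsat w.r.t. T
   apply at x₀: ∀s.¬F⊑∃r.∀t.¬F
   open: L(x₀) ⊇ {B, F, ¬A, ∀s.¬F, ∃r.∀t.¬F} (+ ∃-successors)
2. Hence (∀s.¬F ⊓ B) ⊑ (∃r.∀t.¬F ⊓ A): not entailed.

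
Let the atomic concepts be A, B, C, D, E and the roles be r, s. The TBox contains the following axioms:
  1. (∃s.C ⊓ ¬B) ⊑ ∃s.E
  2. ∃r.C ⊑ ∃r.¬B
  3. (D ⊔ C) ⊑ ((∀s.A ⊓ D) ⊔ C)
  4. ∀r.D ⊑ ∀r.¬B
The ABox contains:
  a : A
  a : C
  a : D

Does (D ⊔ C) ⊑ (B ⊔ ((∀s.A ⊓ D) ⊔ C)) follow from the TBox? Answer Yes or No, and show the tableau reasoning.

1. (D ⊔ C) ⊑ (B ⊔ ((∀s.A ⊓ D) ⊔ C))  ⇔  ((D ⊔ C) ⊓ (¬B ⊓ ((∃s.¬A ⊔ ¬D) ⊓ ¬C))) unsat w.r.t. T
   all branches close; clash {C, ¬C} at x₀
2. Hence (D ⊔ C) ⊑ (B ⊔ ((∀s.A ⊓ D) ⊔ C)): entailed.

Yes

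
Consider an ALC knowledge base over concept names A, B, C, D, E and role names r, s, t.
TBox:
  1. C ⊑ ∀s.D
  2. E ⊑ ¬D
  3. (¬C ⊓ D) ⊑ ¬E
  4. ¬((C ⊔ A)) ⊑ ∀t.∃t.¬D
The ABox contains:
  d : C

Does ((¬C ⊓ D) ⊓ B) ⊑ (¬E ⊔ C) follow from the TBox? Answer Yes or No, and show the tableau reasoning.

Yes

1. ((¬C ⊓ D) ⊓ B) ⊑ (¬E ⊔ C)  ⇔  (((¬C ⊓ D) ⊓ B) ⊓ (E ⊓ ¬C)) unsat w.r.t. T
   all branches close; clash {D, ¬D} at x₀
2. Hence ((¬C ⊓ D) ⊓ B) ⊑ (¬E ⊔ C): entailed.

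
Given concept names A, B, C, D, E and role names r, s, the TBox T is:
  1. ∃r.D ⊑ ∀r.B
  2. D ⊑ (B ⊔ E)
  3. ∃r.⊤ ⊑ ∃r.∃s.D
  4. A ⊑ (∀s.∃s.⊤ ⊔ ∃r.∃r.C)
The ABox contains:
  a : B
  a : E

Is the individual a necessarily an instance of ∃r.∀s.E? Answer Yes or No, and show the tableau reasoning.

1. a : ∃r.∀s.E?  L(a) = {B, E} ∪ {∀r.∃s.¬E}
   open: L(a) ⊇ {B, E, ¬A, ¬D, ∀r.¬D, …} — a ∉ ∃r.∀s.E possible
2. Hence a : ∃r.∀s.E: not entailed.

No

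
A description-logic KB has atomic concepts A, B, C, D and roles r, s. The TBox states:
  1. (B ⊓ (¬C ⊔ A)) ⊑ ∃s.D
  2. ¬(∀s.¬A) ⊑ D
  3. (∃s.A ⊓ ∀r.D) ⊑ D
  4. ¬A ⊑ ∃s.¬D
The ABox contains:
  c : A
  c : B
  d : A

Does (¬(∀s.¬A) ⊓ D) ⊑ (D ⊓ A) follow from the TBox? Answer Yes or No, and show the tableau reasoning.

1. (¬(∀s.¬A) ⊓ D) ⊑ (D ⊓ A)  ⇔  ((∃s.A ⊓ D) ⊓ (¬D ⊔ ¬A)) unsat w.r.t. T
   open: L(x₀) ⊇ {D, ¬A, ¬B, ∃s.A, ∃s.¬D} (+ ∃-successors)
2. Hence (¬(∀s.¬A) ⊓ D) ⊑ (D ⊓ A): not entailed.

No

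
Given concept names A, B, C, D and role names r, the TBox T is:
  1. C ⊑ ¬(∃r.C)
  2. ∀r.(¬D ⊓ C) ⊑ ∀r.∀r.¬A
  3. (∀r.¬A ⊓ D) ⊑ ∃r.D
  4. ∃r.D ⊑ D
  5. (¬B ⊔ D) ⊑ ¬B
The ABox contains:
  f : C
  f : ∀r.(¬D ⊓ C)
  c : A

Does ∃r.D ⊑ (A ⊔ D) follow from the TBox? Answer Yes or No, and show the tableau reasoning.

Yes

1. ∃r.D ⊑ (A ⊔ D)  ⇔  (∃r.D ⊓ (¬A ⊓ ¬D)) unsat w.r.t. T
   all branches close; clash {D, ¬D} at x₀
2. Hence ∃r.D ⊑ (A ⊔ D): entailed.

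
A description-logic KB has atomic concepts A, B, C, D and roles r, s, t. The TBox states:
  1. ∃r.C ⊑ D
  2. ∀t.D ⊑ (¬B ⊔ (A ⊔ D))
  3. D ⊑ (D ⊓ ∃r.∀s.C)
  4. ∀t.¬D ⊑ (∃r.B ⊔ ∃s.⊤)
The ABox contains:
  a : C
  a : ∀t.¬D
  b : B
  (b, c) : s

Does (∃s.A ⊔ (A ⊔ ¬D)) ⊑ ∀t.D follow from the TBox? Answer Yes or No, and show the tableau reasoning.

No

1. (∃s.A ⊔ (A ⊔ ¬D)) ⊑ ∀t.D  ⇔  ((∃s.A ⊔ (A ⊔ ¬D)) ⊓ ∃t.¬D) unsat w.r.t. T
   open: L(x₀) ⊇ {¬D, ∀r.¬C, ∃s.A, ∃t.D, ∃t.¬D} (+ ∃-successors)
2. Hence (∃s.A ⊔ (A ⊔ ¬D)) ⊑ ∀t.D: not entailed.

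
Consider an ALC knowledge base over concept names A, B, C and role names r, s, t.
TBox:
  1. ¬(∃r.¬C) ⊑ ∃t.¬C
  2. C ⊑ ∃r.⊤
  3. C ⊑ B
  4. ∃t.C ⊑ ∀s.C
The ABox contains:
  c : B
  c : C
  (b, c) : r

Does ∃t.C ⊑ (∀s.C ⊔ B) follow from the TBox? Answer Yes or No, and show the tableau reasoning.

1. ∃t.C ⊑ (∀s.C ⊔ B)  ⇔  (∃t.C ⊓ (∃s.¬C ⊓ ¬B)) unsat w.r.t. T
   all branches close; clash {B, ¬B} at x₀
2. Hence ∃t.C ⊑ (∀s.C ⊔ B): entailed.

Yes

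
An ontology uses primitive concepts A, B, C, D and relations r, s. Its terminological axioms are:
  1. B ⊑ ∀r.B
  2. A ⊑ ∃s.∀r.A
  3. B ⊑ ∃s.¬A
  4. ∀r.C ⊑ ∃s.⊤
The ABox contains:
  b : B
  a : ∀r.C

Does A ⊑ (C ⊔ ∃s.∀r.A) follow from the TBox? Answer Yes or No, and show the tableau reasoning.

1. A ⊑ (C ⊔ ∃s.∀r.A)  ⇔  (A ⊓ (¬C ⊓ ∀s.∃r.¬A)) unsat w.r.t. T
   all branches close; clash {A, ¬A} at an ∃-successor
2. Hence A ⊑ (C ⊔ ∃s.∀r.A): entailed.

Yes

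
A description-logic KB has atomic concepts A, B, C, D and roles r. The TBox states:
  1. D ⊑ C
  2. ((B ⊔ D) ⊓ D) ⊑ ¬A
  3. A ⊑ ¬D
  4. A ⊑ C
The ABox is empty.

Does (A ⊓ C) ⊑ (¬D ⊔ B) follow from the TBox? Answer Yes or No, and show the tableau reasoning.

Yes

1. (A ⊓ C) ⊑ (¬D ⊔ B)  ⇔  ((A ⊓ C) ⊓ (D ⊓ ¬B)) unsat w.r.t. T
   all branches close; clash {D, ¬D} at x₀
2. Hence (A ⊓ C) ⊑ (¬D ⊔ B): entailed.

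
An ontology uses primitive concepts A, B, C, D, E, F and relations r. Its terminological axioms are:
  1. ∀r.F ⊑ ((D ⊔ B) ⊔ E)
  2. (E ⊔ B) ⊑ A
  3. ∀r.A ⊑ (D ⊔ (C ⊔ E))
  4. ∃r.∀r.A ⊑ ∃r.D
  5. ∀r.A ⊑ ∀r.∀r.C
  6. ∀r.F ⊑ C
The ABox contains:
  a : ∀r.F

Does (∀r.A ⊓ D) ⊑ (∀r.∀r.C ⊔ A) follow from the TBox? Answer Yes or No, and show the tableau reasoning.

Yes

1. (∀r.A ⊓ D) ⊑ (∀r.∀r.C ⊔ A)  ⇔  ((∀r.A ⊓ D) ⊓ (∃r.∃r.¬C ⊓ ¬A)) unsat w.r.t. T
   all branches close; clash {A, ¬A} at x₀
2. Hence (∀r.A ⊓ D) ⊑ (∀r.∀r.C ⊔ A): entailed.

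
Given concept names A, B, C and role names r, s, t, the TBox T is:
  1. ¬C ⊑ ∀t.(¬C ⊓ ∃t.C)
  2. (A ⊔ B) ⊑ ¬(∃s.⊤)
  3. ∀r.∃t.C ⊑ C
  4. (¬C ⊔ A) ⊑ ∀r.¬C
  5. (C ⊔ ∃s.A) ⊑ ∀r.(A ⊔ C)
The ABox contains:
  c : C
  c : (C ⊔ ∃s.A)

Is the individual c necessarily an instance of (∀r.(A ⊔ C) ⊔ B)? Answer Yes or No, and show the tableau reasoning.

1. c : (∀r.(A ⊔ C) ⊔ B)?  L(c) = {C, (C ⊔ ∃s.A)} ∪ {(∃r.(¬A ⊓ ¬C) ⊓ ¬B)}
   clash {C, ¬C} at an ∃-successor — c ∈ (∀r.(A ⊔ C) ⊔ B)
2. Hence c : (∀r.(A ⊔ C) ⊔ B): entailed.

Yes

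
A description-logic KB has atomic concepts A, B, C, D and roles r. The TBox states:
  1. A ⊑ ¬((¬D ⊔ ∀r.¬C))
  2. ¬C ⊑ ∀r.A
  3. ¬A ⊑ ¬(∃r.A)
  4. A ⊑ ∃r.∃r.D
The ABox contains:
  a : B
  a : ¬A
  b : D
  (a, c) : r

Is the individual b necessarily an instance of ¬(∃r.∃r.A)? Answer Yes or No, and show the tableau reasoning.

1. b : ¬(∃r.∃r.A)?  L(b) = {D} ∪ {∃r.∃r.A}
   open: L(b) ⊇ {A, C, D, ∃r.C, ∃r.∃r.A, …} (+ ∃-successors) — b ∉ ¬(∃r.∃r.A) possible
2. Hence b : ¬(∃r.∃r.A): not entailed.

No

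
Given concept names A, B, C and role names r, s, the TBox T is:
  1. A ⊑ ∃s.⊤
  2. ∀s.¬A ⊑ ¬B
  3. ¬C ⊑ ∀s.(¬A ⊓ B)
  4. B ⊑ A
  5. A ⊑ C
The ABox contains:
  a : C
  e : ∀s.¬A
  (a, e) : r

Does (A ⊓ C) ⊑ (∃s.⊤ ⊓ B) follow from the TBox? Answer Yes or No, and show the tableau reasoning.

1. (A ⊓ C) ⊑ (∃s.⊤ ⊓ B)  ⇔  ((A ⊓ C) ⊓ (∀s.⊥ ⊔ ¬B)) unsat w.r.t. T
   apply at x₀: A⊑∃s.⊤
   open: L(x₀) ⊇ {A, C, ¬B, ∃s.⊤} (+ ∃-successors)
2. Hence (A ⊓ C) ⊑ (∃s.⊤ ⊓ B): not entailed.

No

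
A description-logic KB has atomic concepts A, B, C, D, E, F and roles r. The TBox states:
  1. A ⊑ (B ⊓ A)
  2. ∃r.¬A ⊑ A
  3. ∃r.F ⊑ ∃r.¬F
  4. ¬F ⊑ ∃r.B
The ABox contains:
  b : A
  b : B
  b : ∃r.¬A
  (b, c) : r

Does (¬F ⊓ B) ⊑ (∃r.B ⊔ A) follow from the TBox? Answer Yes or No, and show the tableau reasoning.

Yes

1. (¬F ⊓ B) ⊑ (∃r.B ⊔ A)  ⇔  ((¬F ⊓ B) ⊓ (∀r.¬B ⊓ ¬A)) unsat w.r.t. T
   all branches close; clash {A, ¬A} at x₀
2. Hence (¬F ⊓ B) ⊑ (∃r.B ⊔ A): entailed.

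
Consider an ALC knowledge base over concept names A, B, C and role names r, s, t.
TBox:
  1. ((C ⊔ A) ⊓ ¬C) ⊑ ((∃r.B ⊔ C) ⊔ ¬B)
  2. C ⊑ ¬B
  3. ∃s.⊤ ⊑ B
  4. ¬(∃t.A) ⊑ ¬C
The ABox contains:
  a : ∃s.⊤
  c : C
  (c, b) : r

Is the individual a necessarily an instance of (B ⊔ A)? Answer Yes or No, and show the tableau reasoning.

1. a : (B ⊔ A)?  L(a) = {∃s.⊤} ∪ {(¬B ⊓ ¬A)}
   clash {B, ¬B} at a — a ∈ (B ⊔ A)
2. Hence a : (B ⊔ A): entailed.

Yes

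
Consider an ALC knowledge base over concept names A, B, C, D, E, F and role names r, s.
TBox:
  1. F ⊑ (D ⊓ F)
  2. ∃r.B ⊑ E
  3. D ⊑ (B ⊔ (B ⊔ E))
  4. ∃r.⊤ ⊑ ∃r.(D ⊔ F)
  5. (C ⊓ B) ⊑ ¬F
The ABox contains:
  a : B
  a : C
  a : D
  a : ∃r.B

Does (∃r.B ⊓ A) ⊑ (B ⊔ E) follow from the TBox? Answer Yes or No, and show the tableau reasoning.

Yes

1. (∃r.B ⊓ A) ⊑ (B ⊔ E)  ⇔  ((∃r.B ⊓ A) ⊓ (¬B ⊓ ¬E)) unsat w.r.t. T
   all branches close; clash {F, ¬F} at x₀
2. Hence (∃r.B ⊓ A) ⊑ (B ⊔ E): entailed.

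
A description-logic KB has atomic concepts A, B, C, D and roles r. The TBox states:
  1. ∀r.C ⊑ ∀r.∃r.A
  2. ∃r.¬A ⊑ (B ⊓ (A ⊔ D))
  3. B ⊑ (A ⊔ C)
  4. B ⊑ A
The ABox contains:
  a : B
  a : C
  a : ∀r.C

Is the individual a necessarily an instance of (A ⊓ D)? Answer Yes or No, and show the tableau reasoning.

1. a : (A ⊓ D)?  L(a) = {B, C, ∀r.C} ∪ {(¬A ⊔ ¬D)}
   apply at a: ∀r.C⊑∀r.∃r.A; B⊑(A ⊔ C); B⊑A
   open: L(a) ⊇ {A, B, C, ¬D, ∀r.A, …} — a ∉ (A ⊓ D) possible
2. Hence a : (A ⊓ D): not entailed.

No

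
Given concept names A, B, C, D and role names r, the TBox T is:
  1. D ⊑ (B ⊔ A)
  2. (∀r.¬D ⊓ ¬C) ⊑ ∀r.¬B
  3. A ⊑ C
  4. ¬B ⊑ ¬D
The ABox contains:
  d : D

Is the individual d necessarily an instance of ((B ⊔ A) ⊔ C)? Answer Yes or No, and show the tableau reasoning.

Yes

1. d : ((B ⊔ A) ⊔ C)?  L(d) = {D} ∪ {((¬B ⊓ ¬A) ⊓ ¬C)}
   clash {D, ¬D} at d — d ∈ ((B ⊔ A) ⊔ C)
2. Hence d : ((B ⊔ A) ⊔ C): entailed.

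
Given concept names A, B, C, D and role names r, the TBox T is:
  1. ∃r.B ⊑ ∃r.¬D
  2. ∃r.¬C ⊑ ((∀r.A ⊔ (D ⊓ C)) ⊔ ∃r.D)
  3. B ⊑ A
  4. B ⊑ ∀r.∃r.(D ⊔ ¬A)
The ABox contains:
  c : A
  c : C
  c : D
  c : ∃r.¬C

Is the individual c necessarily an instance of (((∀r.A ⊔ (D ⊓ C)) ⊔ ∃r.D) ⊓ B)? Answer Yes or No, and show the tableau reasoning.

No

1. c : (((∀r.A ⊔ (D ⊓ C)) ⊔ ∃r.D) ⊓ B)?  L(c) = {A, C, D, ∃r.¬C} ∪ {(((∃r.¬A ⊓ (¬D ⊔ ¬C)) ⊓ ∀r.¬D) ⊔ ¬B)}
   apply at c: ∃r.¬C⊑((∀r.A ⊔ (D ⊓ C)) ⊔ ∃r.D)
   open: L(c) ⊇ {A, C, D, ¬B, ∀r.A, …} (+ ∃-successors) — c ∉ (((∀r.A ⊔ (D ⊓ C)) ⊔ ∃r.D) ⊓ B) possible
2. Hence c : (((∀r.A ⊔ (D ⊓ C)) ⊔ ∃r.D) ⊓ B): not entailed.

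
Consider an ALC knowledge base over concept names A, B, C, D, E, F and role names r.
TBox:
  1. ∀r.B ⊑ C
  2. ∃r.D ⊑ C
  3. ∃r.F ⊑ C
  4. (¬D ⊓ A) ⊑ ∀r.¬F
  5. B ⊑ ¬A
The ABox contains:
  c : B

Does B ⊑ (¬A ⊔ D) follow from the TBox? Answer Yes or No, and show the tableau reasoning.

Yes

1. B ⊑ (¬A ⊔ D)  ⇔  (B ⊓ (A ⊓ ¬D)) unsat w.r.t. T
   all branches close; clash {A, ¬A} at x₀
2. Hence B ⊑ (¬A ⊔ D): entailed.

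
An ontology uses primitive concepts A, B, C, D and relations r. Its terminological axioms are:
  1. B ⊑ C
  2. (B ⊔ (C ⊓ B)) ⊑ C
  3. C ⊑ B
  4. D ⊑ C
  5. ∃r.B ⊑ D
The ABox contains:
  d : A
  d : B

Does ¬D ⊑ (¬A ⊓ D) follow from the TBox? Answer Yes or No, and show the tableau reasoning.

No

1. ¬D ⊑ (¬A ⊓ D)  ⇔  (¬D ⊓ (A ⊔ ¬D)) unsat w.r.t. T
   open: L(x₀) ⊇ {¬B, ¬C, ¬D, ∀r.¬B}
2. Hence ¬D ⊑ (¬A ⊓ D): not entailed.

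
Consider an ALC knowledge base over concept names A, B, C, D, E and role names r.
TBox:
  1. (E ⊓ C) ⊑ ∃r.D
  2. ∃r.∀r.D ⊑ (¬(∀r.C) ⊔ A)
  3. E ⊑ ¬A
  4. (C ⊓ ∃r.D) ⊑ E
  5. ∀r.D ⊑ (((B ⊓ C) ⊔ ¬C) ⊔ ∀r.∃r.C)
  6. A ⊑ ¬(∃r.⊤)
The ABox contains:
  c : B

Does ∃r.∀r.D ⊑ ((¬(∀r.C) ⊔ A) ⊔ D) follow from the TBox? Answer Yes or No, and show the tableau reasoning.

1. ∃r.∀r.D ⊑ ((¬(∀r.C) ⊔ A) ⊔ D)  ⇔  (∃r.∀r.D ⊓ ((∀r.C ⊓ ¬A) ⊓ ¬D)) unsat w.r.t. T
   all branches close; clash {A, ¬A} at x₀
2. Hence ∃r.∀r.D ⊑ ((¬(∀r.C) ⊔ A) ⊔ D): entailed.

Yes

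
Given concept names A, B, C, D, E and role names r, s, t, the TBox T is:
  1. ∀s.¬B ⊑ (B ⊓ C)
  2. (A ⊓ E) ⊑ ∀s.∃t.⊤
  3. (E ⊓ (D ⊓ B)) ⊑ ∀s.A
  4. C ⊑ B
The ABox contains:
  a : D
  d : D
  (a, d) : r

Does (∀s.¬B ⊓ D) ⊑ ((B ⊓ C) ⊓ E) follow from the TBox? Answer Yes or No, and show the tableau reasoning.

No

1. (∀s.¬B ⊓ D) ⊑ ((B ⊓ C) ⊓ E)  ⇔  ((∀s.¬B ⊓ D) ⊓ ((¬B ⊔ ¬C) ⊔ ¬E)) unsat w.r.t. T
   apply at x₀: ∀s.¬B⊑(B ⊓ C)
   open: L(x₀) ⊇ {B, C, D, ¬A, ¬E, …}
2. Hence (∀s.¬B ⊓ D) ⊑ ((B ⊓ C) ⊓ E): not entailed.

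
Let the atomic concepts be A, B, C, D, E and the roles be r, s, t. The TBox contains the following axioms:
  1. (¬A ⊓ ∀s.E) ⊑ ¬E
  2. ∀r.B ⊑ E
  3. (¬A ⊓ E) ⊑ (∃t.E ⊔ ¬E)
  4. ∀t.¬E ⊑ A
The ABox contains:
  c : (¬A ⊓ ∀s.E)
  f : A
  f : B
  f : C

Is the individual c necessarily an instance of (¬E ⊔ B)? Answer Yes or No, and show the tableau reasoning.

Yes

1. c : (¬E ⊔ B)?  L(c) = {(¬A ⊓ ∀s.E)} ∪ {(E ⊓ ¬B)}
   clash {A, ¬A} at c — c ∈ (¬E ⊔ B)
2. Hence c : (¬E ⊔ B): entailed.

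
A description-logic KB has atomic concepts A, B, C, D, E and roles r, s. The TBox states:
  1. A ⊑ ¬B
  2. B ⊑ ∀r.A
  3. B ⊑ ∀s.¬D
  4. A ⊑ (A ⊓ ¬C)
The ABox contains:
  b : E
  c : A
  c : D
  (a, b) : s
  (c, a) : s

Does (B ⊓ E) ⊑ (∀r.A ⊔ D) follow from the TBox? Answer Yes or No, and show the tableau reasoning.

Yes

1. (B ⊓ E) ⊑ (∀r.A ⊔ D)  ⇔  ((B ⊓ E) ⊓ (∃r.¬A ⊓ ¬D)) unsat w.r.t. T
   all branches close; clash {B, ¬B} at x₀
2. Hence (B ⊓ E) ⊑ (∀r.A ⊔ D): entailed.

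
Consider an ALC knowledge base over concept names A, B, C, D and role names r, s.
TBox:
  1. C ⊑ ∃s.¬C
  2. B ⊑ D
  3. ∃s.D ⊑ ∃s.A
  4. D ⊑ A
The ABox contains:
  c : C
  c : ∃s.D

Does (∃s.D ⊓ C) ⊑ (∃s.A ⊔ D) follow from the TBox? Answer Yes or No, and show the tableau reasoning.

Yes

1. (∃s.D ⊓ C) ⊑ (∃s.A ⊔ D)  ⇔  ((∃s.D ⊓ C) ⊓ (∀s.¬A ⊓ ¬D)) unsat w.r.t. T
   all branches close; clash {D, ¬D} at x₀
2. Hence (∃s.D ⊓ C) ⊑ (∃s.A ⊔ D): entailed.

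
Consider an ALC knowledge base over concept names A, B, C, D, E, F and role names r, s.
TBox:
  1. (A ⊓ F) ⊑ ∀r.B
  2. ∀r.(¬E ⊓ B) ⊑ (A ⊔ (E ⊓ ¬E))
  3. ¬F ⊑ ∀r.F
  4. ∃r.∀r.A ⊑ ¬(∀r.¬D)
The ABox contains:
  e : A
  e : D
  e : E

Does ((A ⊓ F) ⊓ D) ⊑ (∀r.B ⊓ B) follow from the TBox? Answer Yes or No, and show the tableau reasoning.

No

1. ((A ⊓ F) ⊓ D) ⊑ (∀r.B ⊓ B)  ⇔  (((A ⊓ F) ⊓ D) ⊓ (∃r.¬B ⊔ ¬B)) unsat w.r.t. T
   apply at x₀: (A ⊓ F)⊑∀r.B
   open: L(x₀) ⊇ {A, D, F, ¬B, ∀r.B, …} (+ ∃-successors)
2. Hence ((A ⊓ F) ⊓ D) ⊑ (∀r.B ⊓ B): not entailed.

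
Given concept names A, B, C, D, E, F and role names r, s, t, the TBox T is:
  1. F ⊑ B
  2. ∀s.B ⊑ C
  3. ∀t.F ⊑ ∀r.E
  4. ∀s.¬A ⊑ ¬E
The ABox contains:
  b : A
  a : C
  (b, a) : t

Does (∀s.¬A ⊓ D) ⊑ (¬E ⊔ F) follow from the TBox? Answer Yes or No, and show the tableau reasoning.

1. (∀s.¬A ⊓ D) ⊑ (¬E ⊔ F)  ⇔  ((∀s.¬A ⊓ D) ⊓ (E ⊓ ¬F)) unsat w.r.t. T
   all branches close; clash {E, ¬E} at x₀
2. Hence (∀s.¬A ⊓ D) ⊑ (¬E ⊔ F): entailed.

Yes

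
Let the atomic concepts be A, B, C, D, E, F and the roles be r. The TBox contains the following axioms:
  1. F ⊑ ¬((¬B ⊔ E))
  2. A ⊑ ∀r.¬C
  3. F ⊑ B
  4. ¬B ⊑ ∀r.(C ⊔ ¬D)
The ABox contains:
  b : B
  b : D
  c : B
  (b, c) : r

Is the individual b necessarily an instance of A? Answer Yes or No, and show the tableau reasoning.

No

1. b : A?  L(b) = {B, D} ∪ {¬A}
   open: L(b) ⊇ {B, D, ¬A, ¬F} — b ∉ A possible
2. Hence b : A: not entailed.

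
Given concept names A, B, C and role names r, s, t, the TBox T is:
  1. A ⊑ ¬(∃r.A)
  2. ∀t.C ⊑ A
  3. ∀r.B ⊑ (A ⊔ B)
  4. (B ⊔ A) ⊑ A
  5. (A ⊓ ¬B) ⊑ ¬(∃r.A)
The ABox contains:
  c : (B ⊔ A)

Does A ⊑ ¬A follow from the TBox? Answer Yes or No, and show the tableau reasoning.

1. A ⊑ ¬A  ⇔  (A ⊓ A) unsat w.r.t. T
   apply at x₀: A⊑¬(∃r.A)
   open: L(x₀) ⊇ {A, B, ∀r.¬A, ∃r.¬B} (+ ∃-successors)
2. Hence A ⊑ ¬A: not entailed.

No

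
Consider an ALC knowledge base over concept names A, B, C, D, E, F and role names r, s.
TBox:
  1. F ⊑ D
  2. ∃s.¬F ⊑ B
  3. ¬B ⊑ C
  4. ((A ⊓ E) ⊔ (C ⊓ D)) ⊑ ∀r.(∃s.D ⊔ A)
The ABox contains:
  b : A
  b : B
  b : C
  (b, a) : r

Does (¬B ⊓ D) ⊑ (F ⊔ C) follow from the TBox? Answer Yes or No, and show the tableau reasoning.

Yes

1. (¬B ⊓ D) ⊑ (F ⊔ C)  ⇔  ((¬B ⊓ D) ⊓ (¬F ⊓ ¬C)) unsat w.r.t. T
   all branches close; clash {C, ¬C} at x₀
2. Hence (¬B ⊓ D) ⊑ (F ⊔ C): entailed.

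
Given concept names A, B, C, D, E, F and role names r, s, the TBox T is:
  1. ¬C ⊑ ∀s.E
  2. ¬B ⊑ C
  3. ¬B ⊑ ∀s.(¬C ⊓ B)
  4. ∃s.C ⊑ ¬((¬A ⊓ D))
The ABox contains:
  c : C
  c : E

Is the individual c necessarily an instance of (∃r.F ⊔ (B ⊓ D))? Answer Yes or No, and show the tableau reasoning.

No

1. c : (∃r.F ⊔ (B ⊓ D))?  L(c) = {C, E} ∪ {(∀r.¬F ⊓ (¬B ⊔ ¬D))}
   open: L(c) ⊇ {C, E, ¬B, ∀r.¬F, ∀s.(¬C ⊓ B), …} — c ∉ (∃r.F ⊔ (B ⊓ D)) possible
2. Hence c : (∃r.F ⊔ (B ⊓ D)): not entailed.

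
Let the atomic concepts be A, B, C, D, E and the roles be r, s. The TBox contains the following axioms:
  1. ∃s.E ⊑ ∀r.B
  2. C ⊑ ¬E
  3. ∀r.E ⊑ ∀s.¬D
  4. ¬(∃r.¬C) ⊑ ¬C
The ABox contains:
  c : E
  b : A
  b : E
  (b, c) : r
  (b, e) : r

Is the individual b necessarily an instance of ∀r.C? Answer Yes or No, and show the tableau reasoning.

1. b : ∀r.C?  L(b) = {A, E} ∪ {∃r.¬C}
   open: L(b) ⊇ {A, E, ¬C, ∀s.¬E, ∃r.¬C, …} (+ ∃-successors) — b ∉ ∀r.C possible
2. Hence b : ∀r.C: not entailed.

No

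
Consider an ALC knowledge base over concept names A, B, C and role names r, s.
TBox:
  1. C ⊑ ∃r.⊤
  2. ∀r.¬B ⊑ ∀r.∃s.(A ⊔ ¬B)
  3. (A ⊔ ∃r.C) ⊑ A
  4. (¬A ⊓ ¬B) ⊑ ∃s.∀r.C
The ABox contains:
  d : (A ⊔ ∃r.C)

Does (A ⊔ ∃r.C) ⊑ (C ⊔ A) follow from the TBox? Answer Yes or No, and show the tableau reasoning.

1. (A ⊔ ∃r.C) ⊑ (C ⊔ A)  ⇔  ((A ⊔ ∃r.C) ⊓ (¬C ⊓ ¬A)) unsat w.r.t. T
   all branches close; clash {A, ¬A} at x₀
2. Hence (A ⊔ ∃r.C) ⊑ (C ⊔ A): entailed.

Yes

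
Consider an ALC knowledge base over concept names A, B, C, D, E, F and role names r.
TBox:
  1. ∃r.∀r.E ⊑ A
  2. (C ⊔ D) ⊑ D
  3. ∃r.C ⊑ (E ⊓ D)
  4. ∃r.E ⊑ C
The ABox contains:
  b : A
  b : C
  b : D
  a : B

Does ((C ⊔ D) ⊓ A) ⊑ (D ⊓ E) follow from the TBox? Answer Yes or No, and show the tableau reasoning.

No

1. ((C ⊔ D) ⊓ A) ⊑ (D ⊓ E)  ⇔  (((C ⊔ D) ⊓ A) ⊓ (¬D ⊔ ¬E)) unsat w.r.t. T
   apply at x₀: (C ⊔ D)⊑D
   open: L(x₀) ⊇ {A, C, D, ¬E, ∀r.¬C}
2. Hence ((C ⊔ D) ⊓ A) ⊑ (D ⊓ E): not entailed.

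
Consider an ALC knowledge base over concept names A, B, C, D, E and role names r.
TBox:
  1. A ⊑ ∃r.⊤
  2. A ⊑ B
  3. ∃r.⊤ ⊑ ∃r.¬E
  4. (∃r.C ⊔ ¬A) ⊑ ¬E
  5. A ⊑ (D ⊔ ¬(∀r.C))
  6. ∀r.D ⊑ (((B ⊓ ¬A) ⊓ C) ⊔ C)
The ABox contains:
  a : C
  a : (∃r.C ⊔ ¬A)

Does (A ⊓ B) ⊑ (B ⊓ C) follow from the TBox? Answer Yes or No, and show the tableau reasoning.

1. (A ⊓ B) ⊑ (B ⊓ C)  ⇔  ((A ⊓ B) ⊓ (¬B ⊔ ¬C)) unsat w.r.t. T
   apply at x₀: A⊑∃r.⊤; A⊑(D ⊔ ¬(∀r.C))
   open: L(x₀) ⊇ {A, B, D, ¬C, ∀r.¬C, …} (+ ∃-successors)
2. Hence (A ⊓ B) ⊑ (B ⊓ C): not entailed.

No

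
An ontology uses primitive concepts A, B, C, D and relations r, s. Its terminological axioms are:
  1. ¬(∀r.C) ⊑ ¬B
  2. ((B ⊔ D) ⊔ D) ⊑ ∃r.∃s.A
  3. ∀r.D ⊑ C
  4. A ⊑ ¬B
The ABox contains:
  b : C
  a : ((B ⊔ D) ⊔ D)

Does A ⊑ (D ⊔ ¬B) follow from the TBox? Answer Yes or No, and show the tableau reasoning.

1. A ⊑ (D ⊔ ¬B)  ⇔  (A ⊓ (¬D ⊓ B)) unsat w.r.t. T
   all branches close; clash {B, ¬B} at x₀
2. Hence A ⊑ (D ⊔ ¬B): entailed.

Yes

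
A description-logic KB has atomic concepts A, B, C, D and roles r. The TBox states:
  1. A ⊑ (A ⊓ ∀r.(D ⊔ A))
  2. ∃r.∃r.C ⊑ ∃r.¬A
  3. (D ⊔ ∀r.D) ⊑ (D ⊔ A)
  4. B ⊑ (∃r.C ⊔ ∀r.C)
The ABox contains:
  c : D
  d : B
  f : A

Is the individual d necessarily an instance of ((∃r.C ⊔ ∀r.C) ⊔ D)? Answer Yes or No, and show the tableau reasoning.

1. d : ((∃r.C ⊔ ∀r.C) ⊔ D)?  L(d) = {B} ∪ {((∀r.¬C ⊓ ∃r.¬C) ⊓ ¬D)}
   clash {C, ¬C} at an ∃-successor — d ∈ ((∃r.C ⊔ ∀r.C) ⊔ D)
2. Hence d : ((∃r.C ⊔ ∀r.C) ⊔ D): entailed.

Yes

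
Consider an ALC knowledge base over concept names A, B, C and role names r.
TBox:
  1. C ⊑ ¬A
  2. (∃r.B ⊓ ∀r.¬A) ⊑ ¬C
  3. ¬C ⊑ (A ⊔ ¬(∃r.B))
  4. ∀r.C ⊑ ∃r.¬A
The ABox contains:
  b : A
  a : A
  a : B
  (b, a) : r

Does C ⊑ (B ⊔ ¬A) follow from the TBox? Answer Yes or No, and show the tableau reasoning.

1. C ⊑ (B ⊔ ¬A)  ⇔  (C ⊓ (¬B ⊓ A)) unsat w.r.t. T
   all branches close; clash {A, ¬A} at x₀
2. Hence C ⊑ (B ⊔ ¬A): entailed.

Yes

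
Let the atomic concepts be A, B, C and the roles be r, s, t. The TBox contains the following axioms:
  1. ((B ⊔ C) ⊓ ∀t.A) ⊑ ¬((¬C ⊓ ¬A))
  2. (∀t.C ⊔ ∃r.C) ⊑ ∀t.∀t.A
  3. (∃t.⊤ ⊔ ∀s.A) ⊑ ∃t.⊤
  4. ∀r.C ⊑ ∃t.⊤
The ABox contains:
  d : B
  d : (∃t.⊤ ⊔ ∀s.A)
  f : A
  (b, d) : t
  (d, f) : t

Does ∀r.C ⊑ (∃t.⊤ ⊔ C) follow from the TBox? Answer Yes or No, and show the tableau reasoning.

1. ∀r.C ⊑ (∃t.⊤ ⊔ C)  ⇔  (∀r.C ⊓ (∀t.⊥ ⊓ ¬C)) unsat w.r.t. T
   all branches close; clash ⊥ at an ∃-successor
2. Hence ∀r.C ⊑ (∃t.⊤ ⊔ C): entailed.

Yes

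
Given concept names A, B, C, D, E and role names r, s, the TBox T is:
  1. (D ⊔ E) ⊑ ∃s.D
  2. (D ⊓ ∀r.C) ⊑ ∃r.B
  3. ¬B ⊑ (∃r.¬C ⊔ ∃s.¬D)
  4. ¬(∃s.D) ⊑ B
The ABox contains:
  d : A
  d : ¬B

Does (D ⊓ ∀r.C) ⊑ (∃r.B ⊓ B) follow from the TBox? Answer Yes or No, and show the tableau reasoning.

No

1. (D ⊓ ∀r.C) ⊑ (∃r.B ⊓ B)  ⇔  ((D ⊓ ∀r.C) ⊓ (∀r.¬B ⊔ ¬B)) unsat w.r.t. T
   apply at x₀: (D ⊓ ∀r.C)⊑∃r.B
   open: L(x₀) ⊇ {D, ¬B, ∀r.C, ∃r.B, ∃s.D, …} (+ ∃-successors)
2. Hence (D ⊓ ∀r.C) ⊑ (∃r.B ⊓ B): not entailed.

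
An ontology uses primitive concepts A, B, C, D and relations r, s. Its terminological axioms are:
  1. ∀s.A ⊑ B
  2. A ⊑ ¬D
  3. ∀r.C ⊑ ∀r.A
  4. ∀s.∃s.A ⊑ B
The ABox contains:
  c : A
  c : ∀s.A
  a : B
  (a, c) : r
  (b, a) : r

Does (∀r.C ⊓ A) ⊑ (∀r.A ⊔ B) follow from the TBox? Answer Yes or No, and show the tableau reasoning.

Yes

1. (∀r.C ⊓ A) ⊑ (∀r.A ⊔ B)  ⇔  ((∀r.C ⊓ A) ⊓ (∃r.¬A ⊓ ¬B)) unsat w.r.t. T
   all branches close; clash {B, ¬B} at x₀
2. Hence (∀r.C ⊓ A) ⊑ (∀r.A ⊔ B): entailed.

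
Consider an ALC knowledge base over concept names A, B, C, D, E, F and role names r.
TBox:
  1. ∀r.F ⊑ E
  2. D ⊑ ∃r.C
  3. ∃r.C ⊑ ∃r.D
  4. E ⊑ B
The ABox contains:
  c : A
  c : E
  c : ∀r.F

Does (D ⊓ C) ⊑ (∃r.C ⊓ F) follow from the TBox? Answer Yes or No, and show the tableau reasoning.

No

1. (D ⊓ C) ⊑ (∃r.C ⊓ F)  ⇔  ((D ⊓ C) ⊓ (∀r.¬C ⊔ ¬F)) unsat w.r.t. T
   apply at x₀: D⊑∃r.C
   open: L(x₀) ⊇ {C, D, ¬E, ¬F, ∃r.C, …} (+ ∃-successors)
2. Hence (D ⊓ C) ⊑ (∃r.C ⊓ F): not entailed.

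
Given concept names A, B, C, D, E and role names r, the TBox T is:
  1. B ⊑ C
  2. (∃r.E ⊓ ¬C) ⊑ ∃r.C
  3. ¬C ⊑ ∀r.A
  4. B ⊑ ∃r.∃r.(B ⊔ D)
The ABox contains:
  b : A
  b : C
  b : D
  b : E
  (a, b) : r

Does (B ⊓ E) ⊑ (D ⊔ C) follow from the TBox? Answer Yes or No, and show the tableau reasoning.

Yes

1. (B ⊓ E) ⊑ (D ⊔ C)  ⇔  ((B ⊓ E) ⊓ (¬D ⊓ ¬C)) unsat w.r.t. T
   all branches close; clash {C, ¬C} at x₀
2. Hence (B ⊓ E) ⊑ (D ⊔ C): entailed.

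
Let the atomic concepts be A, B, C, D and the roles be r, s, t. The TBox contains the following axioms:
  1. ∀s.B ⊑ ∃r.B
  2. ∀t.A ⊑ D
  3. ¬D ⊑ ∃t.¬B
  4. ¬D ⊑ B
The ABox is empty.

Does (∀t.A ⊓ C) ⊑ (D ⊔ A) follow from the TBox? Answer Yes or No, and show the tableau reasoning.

Yes

1. (∀t.A ⊓ C) ⊑ (D ⊔ A)  ⇔  ((∀t.A ⊓ C) ⊓ (¬D ⊓ ¬A)) unsat w.r.t. T
   all branches close; clash {D, ¬D} at x₀
2. Hence (∀t.A ⊓ C) ⊑ (D ⊔ A): entailed.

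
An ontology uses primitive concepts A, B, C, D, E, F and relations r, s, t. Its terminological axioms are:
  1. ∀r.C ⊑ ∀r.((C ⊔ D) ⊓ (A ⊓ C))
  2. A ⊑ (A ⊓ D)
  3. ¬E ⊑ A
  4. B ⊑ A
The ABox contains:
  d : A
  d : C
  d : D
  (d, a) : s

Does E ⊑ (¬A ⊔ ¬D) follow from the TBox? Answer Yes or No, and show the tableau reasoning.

No

1. E ⊑ (¬A ⊔ ¬D)  ⇔  (E ⊓ (A ⊓ D)) unsat w.r.t. T
   open: L(x₀) ⊇ {A, D, E, ∃r.¬C} (+ ∃-successors)
2. Hence E ⊑ (¬A ⊔ ¬D): not entailed.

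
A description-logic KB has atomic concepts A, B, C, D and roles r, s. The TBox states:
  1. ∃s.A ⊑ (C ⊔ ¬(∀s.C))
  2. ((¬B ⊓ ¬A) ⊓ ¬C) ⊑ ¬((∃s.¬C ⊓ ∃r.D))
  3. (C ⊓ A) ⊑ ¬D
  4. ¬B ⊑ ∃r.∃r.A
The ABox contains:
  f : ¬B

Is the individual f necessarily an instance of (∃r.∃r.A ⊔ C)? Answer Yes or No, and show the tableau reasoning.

1. f : (∃r.∃r.A ⊔ C)?  L(f) = {¬B} ∪ {(∀r.∀r.¬A ⊓ ¬C)}
   clash {A, ¬A} at an ∃-successor — f ∈ (∃r.∃r.A ⊔ C)
2. Hence f : (∃r.∃r.A ⊔ C): entailed.

Yes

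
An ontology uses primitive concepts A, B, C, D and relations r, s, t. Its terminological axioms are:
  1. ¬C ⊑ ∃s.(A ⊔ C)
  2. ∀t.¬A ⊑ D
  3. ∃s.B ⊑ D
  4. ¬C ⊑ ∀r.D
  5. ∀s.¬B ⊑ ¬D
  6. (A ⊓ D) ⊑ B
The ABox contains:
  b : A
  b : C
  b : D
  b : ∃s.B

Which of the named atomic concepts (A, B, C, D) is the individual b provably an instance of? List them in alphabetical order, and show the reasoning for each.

{A, B, C, D}

1. b : A?  L(b) = {A, C, D, ∃s.B} ∪ {¬A}
   clash {A, ¬A} at b — b ∈ A
2. b : B?  L(b) = {A, C, D, ∃s.B} ∪ {¬B}
   clash {B, ¬B} at b — b ∈ B
3. b : C?  L(b) = {A, C, D, ∃s.B} ∪ {¬C}
   clash {C, ¬C} at b — b ∈ C
4. b : D?  L(b) = {A, C, D, ∃s.B} ∪ {¬D}
   clash {D, ¬D} at b — b ∈ D
5. Entailed for b: {A, B, C, D}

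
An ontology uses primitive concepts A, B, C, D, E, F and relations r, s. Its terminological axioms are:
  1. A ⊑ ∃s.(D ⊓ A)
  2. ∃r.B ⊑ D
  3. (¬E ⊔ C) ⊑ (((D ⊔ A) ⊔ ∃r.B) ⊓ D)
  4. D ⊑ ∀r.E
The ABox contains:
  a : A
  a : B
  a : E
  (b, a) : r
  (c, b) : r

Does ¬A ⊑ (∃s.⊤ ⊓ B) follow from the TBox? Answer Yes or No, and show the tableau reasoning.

No

1. ¬A ⊑ (∃s.⊤ ⊓ B)  ⇔  (¬A ⊓ (∀s.⊥ ⊔ ¬B)) unsat w.r.t. T
   open: L(x₀) ⊇ {E, ¬A, ¬C, ¬D, ∀r.¬B, …}
2. Hence ¬A ⊑ (∃s.⊤ ⊓ B): not entailed.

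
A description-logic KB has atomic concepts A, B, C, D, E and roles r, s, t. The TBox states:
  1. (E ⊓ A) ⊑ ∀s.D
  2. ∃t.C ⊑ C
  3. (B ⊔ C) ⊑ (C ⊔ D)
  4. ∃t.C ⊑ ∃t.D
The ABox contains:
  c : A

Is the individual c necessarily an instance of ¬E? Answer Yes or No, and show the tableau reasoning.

No

1. c : ¬E?  L(c) = {A} ∪ {E}
   open: L(c) ⊇ {A, E, ¬B, ¬C, ∀s.D, …} — c ∉ ¬E possible
2. Hence c : ¬E: not entailed.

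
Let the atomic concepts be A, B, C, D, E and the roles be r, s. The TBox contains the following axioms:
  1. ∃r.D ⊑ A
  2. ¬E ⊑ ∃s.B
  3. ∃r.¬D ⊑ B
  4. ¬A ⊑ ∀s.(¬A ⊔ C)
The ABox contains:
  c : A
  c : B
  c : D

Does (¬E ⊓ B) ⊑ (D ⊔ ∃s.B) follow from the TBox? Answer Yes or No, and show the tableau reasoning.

Yes

1. (¬E ⊓ B) ⊑ (D ⊔ ∃s.B)  ⇔  ((¬E ⊓ B) ⊓ (¬D ⊓ ∀s.¬B)) unsat w.r.t. T
   all branches close; clash {B, ¬B} at an ∃-successor
2. Hence (¬E ⊓ B) ⊑ (D ⊔ ∃s.B): entailed.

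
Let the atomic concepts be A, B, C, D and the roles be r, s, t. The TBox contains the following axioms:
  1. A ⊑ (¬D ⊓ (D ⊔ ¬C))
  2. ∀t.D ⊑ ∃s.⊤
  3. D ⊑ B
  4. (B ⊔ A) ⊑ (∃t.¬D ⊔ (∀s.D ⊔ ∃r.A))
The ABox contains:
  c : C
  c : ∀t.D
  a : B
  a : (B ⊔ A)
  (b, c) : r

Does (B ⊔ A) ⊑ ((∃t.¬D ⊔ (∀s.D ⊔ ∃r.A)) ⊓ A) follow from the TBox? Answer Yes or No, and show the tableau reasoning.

No

1. (B ⊔ A) ⊑ ((∃t.¬D ⊔ (∀s.D ⊔ ∃r.A)) ⊓ A)  ⇔  ((B ⊔ A) ⊓ ((∀t.D ⊓ (∃s.¬D ⊓ ∀r.¬A)) ⊔ ¬A)) unsat w.r.t. T
   apply at x₀: (B ⊔ A)⊑(∃t.¬D ⊔ (∀s.D ⊔ ∃r.A))
   open: L(x₀) ⊇ {B, ¬A, ∃t.¬D} (+ ∃-successors)
2. Hence (B ⊔ A) ⊑ ((∃t.¬D ⊔ (∀s.D ⊔ ∃r.A)) ⊓ A): not entailed.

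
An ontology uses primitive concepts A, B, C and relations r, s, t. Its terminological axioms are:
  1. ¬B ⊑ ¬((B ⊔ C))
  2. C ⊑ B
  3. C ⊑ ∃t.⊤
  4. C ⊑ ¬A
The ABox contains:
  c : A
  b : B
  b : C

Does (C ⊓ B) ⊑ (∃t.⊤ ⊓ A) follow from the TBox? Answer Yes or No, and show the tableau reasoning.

1. (C ⊓ B) ⊑ (∃t.⊤ ⊓ A)  ⇔  ((C ⊓ B) ⊓ (∀t.⊥ ⊔ ¬A)) unsat w.r.t. T
   apply at x₀: C⊑∃t.⊤; C⊑¬A
   open: L(x₀) ⊇ {B, C, ¬A, ∃t.⊤} (+ ∃-successors)
2. Hence (C ⊓ B) ⊑ (∃t.⊤ ⊓ A): not entailed.

No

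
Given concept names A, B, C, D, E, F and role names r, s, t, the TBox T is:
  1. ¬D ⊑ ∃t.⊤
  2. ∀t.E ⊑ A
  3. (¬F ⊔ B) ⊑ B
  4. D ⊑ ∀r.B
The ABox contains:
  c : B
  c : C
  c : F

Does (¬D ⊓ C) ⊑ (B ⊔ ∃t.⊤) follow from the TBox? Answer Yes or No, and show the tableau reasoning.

Yes

1. (¬D ⊓ C) ⊑ (B ⊔ ∃t.⊤)  ⇔  ((¬D ⊓ C) ⊓ (¬B ⊓ ∀t.⊥)) unsat w.r.t. T
   all branches close; clash {B, ¬B} at x₀
2. Hence (¬D ⊓ C) ⊑ (B ⊔ ∃t.⊤): entailed.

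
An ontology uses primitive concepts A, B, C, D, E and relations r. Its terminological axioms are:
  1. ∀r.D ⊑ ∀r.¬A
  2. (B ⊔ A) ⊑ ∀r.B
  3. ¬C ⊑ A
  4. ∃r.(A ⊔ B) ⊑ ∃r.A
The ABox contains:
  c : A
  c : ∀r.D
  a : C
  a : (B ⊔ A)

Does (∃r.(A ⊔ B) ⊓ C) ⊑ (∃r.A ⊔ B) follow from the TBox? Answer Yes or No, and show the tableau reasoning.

1. (∃r.(A ⊔ B) ⊓ C) ⊑ (∃r.A ⊔ B)  ⇔  ((∃r.(A ⊔ B) ⊓ C) ⊓ (∀r.¬A ⊓ ¬B)) unsat w.r.t. T
   all branches close; clash {A, ¬A} at an ∃-successor
2. Hence (∃r.(A ⊔ B) ⊓ C) ⊑ (∃r.A ⊔ B): entailed.

Yes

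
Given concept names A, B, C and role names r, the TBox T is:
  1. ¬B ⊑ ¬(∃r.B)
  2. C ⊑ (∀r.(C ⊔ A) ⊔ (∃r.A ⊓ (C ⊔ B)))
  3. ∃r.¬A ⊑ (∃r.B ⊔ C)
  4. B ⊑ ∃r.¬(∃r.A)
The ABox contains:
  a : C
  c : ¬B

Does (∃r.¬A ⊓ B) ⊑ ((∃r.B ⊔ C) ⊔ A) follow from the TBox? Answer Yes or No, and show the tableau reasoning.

1. (∃r.¬A ⊓ B) ⊑ ((∃r.B ⊔ C) ⊔ A)  ⇔  ((∃r.¬A ⊓ B) ⊓ ((∀r.¬B ⊓ ¬C) ⊓ ¬A)) unsat w.r.t. T
   all branches close; clash {C, ¬C} at x₀
2. Hence (∃r.¬A ⊓ B) ⊑ ((∃r.B ⊔ C) ⊔ A): entailed.

Yes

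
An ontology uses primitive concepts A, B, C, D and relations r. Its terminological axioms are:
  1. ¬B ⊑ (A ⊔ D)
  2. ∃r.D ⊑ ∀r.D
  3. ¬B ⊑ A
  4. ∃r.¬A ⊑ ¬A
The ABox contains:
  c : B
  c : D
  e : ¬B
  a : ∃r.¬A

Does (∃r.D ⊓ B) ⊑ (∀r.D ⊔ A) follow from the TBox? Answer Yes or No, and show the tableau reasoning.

1. (∃r.D ⊓ B) ⊑ (∀r.D ⊔ A)  ⇔  ((∃r.D ⊓ B) ⊓ (∃r.¬D ⊓ ¬A)) unsat w.r.t. T
   all branches close; clash {D, ¬D} at an ∃-successor
2. Hence (∃r.D ⊓ B) ⊑ (∀r.D ⊔ A): entailed.

Yes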